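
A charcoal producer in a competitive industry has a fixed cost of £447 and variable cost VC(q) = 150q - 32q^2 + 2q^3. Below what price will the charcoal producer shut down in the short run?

The shutdown price is the minimum of AVC. VC = 150q - 32q^2 + 2q^3, so AVC = 150 - 32q + 2q^2.
dAVC/dq = -32 + 4q = 0 gives q = 8. min AVC = 150 - 32·8 + 2·8^2 = 22.
For P < £22 the firm produces nothing.

£22 per unit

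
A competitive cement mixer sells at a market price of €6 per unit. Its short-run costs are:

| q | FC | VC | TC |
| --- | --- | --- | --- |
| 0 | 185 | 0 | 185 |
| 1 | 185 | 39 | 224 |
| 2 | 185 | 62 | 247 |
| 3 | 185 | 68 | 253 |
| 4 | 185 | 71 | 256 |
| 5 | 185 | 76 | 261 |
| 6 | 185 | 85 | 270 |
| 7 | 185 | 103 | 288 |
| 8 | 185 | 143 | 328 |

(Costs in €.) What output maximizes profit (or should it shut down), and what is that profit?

Compute π = P·q − TC at each output: q=0: -185; q=1: -218; q=2: -235; q=3: -235; q=4: -232; q=5: -231; q=6: -234; q=7: -246; q=8: -280.
Profit is highest at q = 0. Equivalently, the lowest AVC in the table is 85/6 ≈ €14.17 at q = 6, and P = €6 falls below it — price never covers variable cost, so the firm shuts down and loses only its fixed cost.

q = 0 (shut down); profit = -€185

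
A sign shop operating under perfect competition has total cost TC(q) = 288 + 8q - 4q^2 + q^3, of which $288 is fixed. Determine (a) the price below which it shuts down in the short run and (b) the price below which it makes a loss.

Shutdown price = $4; break-even price = $68

Shutdown price = min AVC. AVC = 8 - 4q + q^2, with vertex at q = 2 and minimum $4.
ATC = 288/q + 8 - 4q + q^2. Setting dATC/dq = −288/q^2 − 4 + 2q = 0 gives q = 6 (since 2·6^3 − 4·6^2 = 288).
min ATC = 288/6 + 8 − 4·6 + 6^2 = $68. That is the break-even price.
For $4 ≤ P < $68 the firm produces at a loss; below $4 it shuts down.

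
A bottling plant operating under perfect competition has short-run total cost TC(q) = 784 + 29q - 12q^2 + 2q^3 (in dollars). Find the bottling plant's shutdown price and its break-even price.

AVC = 29 - 12q + 2q^2; minimized at q = 3, giving min AVC = $11. That is the shutdown price.
ATC = 784/q + 29 - 12q + 2q^2. Setting dATC/dq = −784/q^2 − 12 + 4q = 0 gives q = 7 (since 4·7^3 − 12·7^2 = 784).
min ATC = 784/7 + 29 − 12·7 + 2·7^2 = $155. That is the break-even price.
Between these two prices the firm operates at a loss; above $155 it earns a profit.

Shutdown price = $11; break-even price = $155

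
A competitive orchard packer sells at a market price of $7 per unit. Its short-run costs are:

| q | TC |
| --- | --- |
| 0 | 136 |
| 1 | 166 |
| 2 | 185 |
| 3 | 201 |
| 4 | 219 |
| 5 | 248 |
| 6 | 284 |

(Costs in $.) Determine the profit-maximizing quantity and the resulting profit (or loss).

Profit at each row (π = 7q − TC): q=0: -136; q=1: -159; q=2: -171; q=3: -180; q=4: -191; q=5: -213; q=6: -242.
Profit is highest at q = 0. Equivalently, the lowest AVC in the table is 83/4 ≈ $20.75 at q = 4, and P = $7 falls below it — price never covers variable cost, so the firm shuts down and loses only its fixed cost.

q = 0 (shut down); profit = -$136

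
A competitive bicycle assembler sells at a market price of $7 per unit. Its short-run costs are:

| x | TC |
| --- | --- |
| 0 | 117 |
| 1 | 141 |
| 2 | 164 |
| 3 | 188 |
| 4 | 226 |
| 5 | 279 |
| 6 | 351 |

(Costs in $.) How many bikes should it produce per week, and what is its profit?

Profit at each row (π = 7x − TC): x=0: -117; x=1: -134; x=2: -150; x=3: -167; x=4: -198; x=5: -244; x=6: -309.
Profit is highest at x = 0. Equivalently, the lowest AVC in the table is 47/2 ≈ $23.50 at x = 2, and P = $7 falls below it — price never covers variable cost, so the firm shuts down and loses only its fixed cost.

x = 0 (shut down); profit = -$117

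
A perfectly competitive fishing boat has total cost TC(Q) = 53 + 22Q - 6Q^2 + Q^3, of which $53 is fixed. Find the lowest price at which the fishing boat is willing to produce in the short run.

The firm shuts down when price falls below the minimum of average variable cost. AVC = VC/Q = 22 - 6Q + Q^2.
dAVC/dQ = -6 + 2Q = 0 gives Q = 3. min AVC = 22 - 6·3 + 3^2 = 13.
The firm shuts down for any P below $13.

$13 per unit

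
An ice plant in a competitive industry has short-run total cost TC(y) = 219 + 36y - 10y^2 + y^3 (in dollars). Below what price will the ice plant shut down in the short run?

$11 per unit

The firm shuts down when price falls below the minimum of average variable cost. AVC = VC/y = 36 - 10y + y^2.
dAVC/dy = -10 + 2y = 0 gives y = 5. min AVC = 36 - 10·5 + 5^2 = 11.
The firm shuts down for any P below $11.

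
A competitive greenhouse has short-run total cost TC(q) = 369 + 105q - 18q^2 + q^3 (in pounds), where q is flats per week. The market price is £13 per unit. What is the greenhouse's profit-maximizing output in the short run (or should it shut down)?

Shut down

Strip out fixed cost: VC = 105q - 18q^2 + q^3. Then AVC = 105 - 18q + q^2 and MC = 105 - 36q + 3q^2.
AVC hits its minimum where MC = AVC, at q = 9, giving min AVC = 105 - 18·9 + 9^2 = £24.
With P < min AVC (£13 < £24), every unit sold adds to the loss.
The firm minimizes its loss by shutting down and losing only its fixed cost of £369.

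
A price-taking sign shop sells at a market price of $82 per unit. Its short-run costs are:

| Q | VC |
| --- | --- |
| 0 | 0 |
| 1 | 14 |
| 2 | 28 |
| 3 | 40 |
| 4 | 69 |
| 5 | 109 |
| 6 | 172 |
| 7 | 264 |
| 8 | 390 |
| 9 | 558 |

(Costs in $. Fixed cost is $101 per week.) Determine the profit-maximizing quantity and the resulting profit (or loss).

Q = 6; profit = $219

Tabulate TR − TC: Q=0: -101; Q=1: -33; Q=2: 35; Q=3: 105; Q=4: 158; Q=5: 200; Q=6: 219; Q=7: 209; Q=8: 165; Q=9: 79.
Profit is maximized at Q = 6. AVC there is 172/6 = $28.67 ≤ P, so producing beats shutting down (which would give -$101).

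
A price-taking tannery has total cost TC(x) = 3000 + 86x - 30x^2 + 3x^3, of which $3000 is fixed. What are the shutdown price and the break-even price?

AVC = 86 - 30x + 3x^2; minimized at x = 5, giving min AVC = $11. That is the shutdown price.
ATC = 3000/x + 86 - 30x + 3x^2. Setting dATC/dx = −3000/x^2 − 30 + 6x = 0 gives x = 10 (since 6·10^3 − 30·10^2 = 3000).
min ATC = 3000/10 + 86 − 30·10 + 3·10^2 = $386. That is the break-even price.
For $11 ≤ P < $386 the firm produces at a loss; below $11 it shuts down.

Shutdown price = $11; break-even price = $386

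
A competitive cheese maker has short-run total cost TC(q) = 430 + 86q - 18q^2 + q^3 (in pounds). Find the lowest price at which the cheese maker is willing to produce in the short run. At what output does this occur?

The shutdown price is the minimum of AVC. VC = 86q - 18q^2 + q^3, so AVC = 86 - 18q + q^2.
dAVC/dq = -18 + 2q = 0 gives q = 9. min AVC = 86 - 18·9 + 9^2 = 5.
For P < £5 the firm produces nothing.

£5 per unit, at q = 9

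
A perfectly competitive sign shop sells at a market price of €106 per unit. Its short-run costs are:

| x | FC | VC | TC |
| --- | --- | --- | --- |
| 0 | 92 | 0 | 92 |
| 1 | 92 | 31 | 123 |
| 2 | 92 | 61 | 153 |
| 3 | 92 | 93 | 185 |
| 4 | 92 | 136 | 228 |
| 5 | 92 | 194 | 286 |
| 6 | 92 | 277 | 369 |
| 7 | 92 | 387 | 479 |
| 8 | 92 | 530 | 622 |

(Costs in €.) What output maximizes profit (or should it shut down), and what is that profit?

Profit at each row (π = 106x − TC): x=0: -92; x=1: -17; x=2: 59; x=3: 133; x=4: 196; x=5: 244; x=6: 267; x=7: 263; x=8: 226.
Profit is maximized at x = 6. AVC there is 277/6 = €46.17 ≤ P, so producing beats shutting down (which would give -€92).

x = 6; profit = €267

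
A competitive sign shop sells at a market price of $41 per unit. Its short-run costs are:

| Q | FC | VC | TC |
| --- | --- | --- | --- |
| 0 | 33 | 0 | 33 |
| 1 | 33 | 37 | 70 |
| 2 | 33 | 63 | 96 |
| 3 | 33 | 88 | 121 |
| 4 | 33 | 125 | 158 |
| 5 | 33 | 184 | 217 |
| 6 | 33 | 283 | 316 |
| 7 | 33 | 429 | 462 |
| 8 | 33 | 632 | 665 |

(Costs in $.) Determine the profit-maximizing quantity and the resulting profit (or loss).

Q = 4; profit = $6

Compute π = P·Q − TC at each output: Q=0: -33; Q=1: -29; Q=2: -14; Q=3: 2; Q=4: 6; Q=5: -12; Q=6: -70; Q=7: -175; Q=8: -337.
Profit is maximized at Q = 4. AVC there is 125/4 = $31.25 ≤ P, so producing beats shutting down (which would give -$33).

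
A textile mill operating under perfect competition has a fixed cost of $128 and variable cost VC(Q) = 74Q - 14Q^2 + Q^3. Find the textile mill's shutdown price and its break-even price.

Shutdown price = $25; break-even price = $42

Shutdown price = min AVC. AVC = 74 - 14Q + Q^2, with vertex at Q = 7 and minimum $25.
ATC = 128/Q + 74 - 14Q + Q^2. Setting dATC/dQ = −128/Q^2 − 14 + 2Q = 0 gives Q = 8 (since 2·8^3 − 14·8^2 = 128).
min ATC = 128/8 + 74 − 14·8 + 8^2 = $42. That is the break-even price.
For $25 ≤ P < $42 the firm produces at a loss; below $25 it shuts down.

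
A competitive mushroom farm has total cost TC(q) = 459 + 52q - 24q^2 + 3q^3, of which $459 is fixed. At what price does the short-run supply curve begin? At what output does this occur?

The shutdown price is the minimum of AVC. VC = 52q - 24q^2 + 3q^3, so AVC = 52 - 24q + 3q^2.
dAVC/dq = -24 + 6q = 0 gives q = 4. min AVC = 52 - 24·4 + 3·4^2 = 4.
For P < $4 the firm produces nothing.

$4 per unit, at q = 4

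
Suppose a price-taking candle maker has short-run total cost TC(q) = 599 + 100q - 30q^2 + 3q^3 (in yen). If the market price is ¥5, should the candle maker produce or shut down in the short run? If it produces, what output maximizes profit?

Shut down

From TC, MC = TC'(q) = 100 - 60q + 9q^2 and AVC = VC/q = 100 - 30q + 3q^2.
AVC hits its minimum where MC = AVC, at q = 5, giving min AVC = 100 - 30·5 + 3·5^2 = ¥25.
P = ¥5 lies below min AVC = ¥25; no output level covers variable cost.
Shutting down limits the loss to fixed cost, ¥599.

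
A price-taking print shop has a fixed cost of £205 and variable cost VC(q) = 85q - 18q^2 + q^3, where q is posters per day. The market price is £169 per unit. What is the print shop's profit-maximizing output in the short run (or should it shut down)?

Produce at q = 14

From TC, MC = TC'(q) = 85 - 36q + 3q^2 and AVC = VC/q = 85 - 18q + q^2.
The AVC parabola has its vertex at q = 18/2 = 9, where AVC = 85 - 18·9 + 9^2 = £4.
P = £169 exceeds min AVC = £4, so the firm stays open.
Solving P = MC: -84 - 36q + 3q^2 = 0 ⇒ q = -2 or 14. On the upward-sloping branch, q* = 14.
Check: AVC at q = 14 is £29 ≤ P, so revenue covers variable cost.
Profit = P·q − TC = 169·14 − 611 = £1755.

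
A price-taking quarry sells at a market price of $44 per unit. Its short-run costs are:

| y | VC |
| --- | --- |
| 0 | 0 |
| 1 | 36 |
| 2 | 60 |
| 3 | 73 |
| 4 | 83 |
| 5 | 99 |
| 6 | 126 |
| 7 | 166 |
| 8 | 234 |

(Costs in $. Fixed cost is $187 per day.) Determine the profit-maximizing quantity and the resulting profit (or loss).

y = 7; profit = -$45

Compute π = P·y − TC at each output: y=0: -187; y=1: -179; y=2: -159; y=3: -128; y=4: -94; y=5: -66; y=6: -49; y=7: -45; y=8: -69.
Profit is maximized at y = 7. AVC there is 166/7 = $23.71 ≤ P, so producing beats shutting down (which would give -$187).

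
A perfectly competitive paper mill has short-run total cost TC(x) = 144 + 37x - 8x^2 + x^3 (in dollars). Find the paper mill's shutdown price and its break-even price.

AVC = 37 - 8x + x^2; minimized at x = 4, giving min AVC = $21. That is the shutdown price.
ATC = 144/x + 37 - 8x + x^2. Setting dATC/dx = −144/x^2 − 8 + 2x = 0 gives x = 6 (since 2·6^3 − 8·6^2 = 144).
min ATC = 144/6 + 37 − 8·6 + 6^2 = $49. That is the break-even price.
For $21 ≤ P < $49 the firm produces at a loss; below $21 it shuts down.

Shutdown price = $21; break-even price = $49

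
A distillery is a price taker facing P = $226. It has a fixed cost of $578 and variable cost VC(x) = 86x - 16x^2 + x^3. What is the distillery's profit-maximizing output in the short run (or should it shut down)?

From TC, MC = TC'(x) = 86 - 32x + 3x^2 and AVC = VC/x = 86 - 16x + x^2.
The AVC parabola has its vertex at x = 16/2 = 8, where AVC = 86 - 16·8 + 8^2 = $22.
P = $226 exceeds min AVC = $22, so the firm stays open.
Solving P = MC: -140 - 32x + 3x^2 = 0 ⇒ x = -10/3 or 14. On the upward-sloping branch, x* = 14.
Check: AVC at x = 14 is $58 ≤ P, so revenue covers variable cost.
Profit = P·x − TC = 226·14 − 1390 = $1774.

Produce at x = 14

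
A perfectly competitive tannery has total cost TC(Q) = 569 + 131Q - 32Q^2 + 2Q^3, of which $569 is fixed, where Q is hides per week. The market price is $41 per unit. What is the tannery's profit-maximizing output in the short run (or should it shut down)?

Variable cost is VC = 131Q - 32Q^2 + 2Q^3, so AVC = VC/Q = 131 - 32Q + 2Q^2 and MC = dTC/dQ = 131 - 64Q + 6Q^2.
AVC is minimized where dAVC/dQ = -32 + 4Q = 0, at Q = 8; min AVC = 131 - 32·8 + 2·8^2 = $3.
Because $41 ≥ $3, revenue can cover variable cost; the firm operates.
Set P = MC: 41 = 131 - 64Q + 6Q^2 → 90 - 64Q + 6Q^2 = 0. The roots are Q = 5/3 and Q = 9; the profit-maximizing output is on the rising part of MC, so Q* = 9.
Check: AVC at Q = 9 is $5 ≤ P, so revenue covers variable cost.
Profit = P·Q − TC = 41·9 − 614 = -$245, a loss, but smaller than the $569 fixed cost the firm would lose by shutting down.

Produce at Q = 9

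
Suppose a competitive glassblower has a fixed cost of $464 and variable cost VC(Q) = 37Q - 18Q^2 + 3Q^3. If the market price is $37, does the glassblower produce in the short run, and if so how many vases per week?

Produce at Q = 4

From TC, MC = TC'(Q) = 37 - 36Q + 9Q^2 and AVC = VC/Q = 37 - 18Q + 3Q^2.
AVC hits its minimum where MC = AVC, at Q = 3, giving min AVC = 37 - 18·3 + 3·3^2 = $10.
Since P = $37 ≥ min AVC = $10, price covers variable cost and the firm should produce.
Set P = MC: 37 = 37 - 36Q + 9Q^2 → -36Q + 9Q^2 = 0. The roots are Q = 0 and Q = 4; the profit-maximizing output is on the rising part of MC, so Q* = 4.
Check: AVC at Q = 4 is $13 ≤ P, so revenue covers variable cost.
Profit = P·Q − TC = 37·4 − 516 = -$368, a loss, but smaller than the $464 fixed cost the firm would lose by shutting down.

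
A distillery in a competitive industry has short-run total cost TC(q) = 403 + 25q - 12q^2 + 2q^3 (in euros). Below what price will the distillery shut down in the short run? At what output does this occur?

Short-run supply begins at min AVC. From VC = 25q - 12q^2 + 2q^3, AVC = 25 - 12q + 2q^2.
dAVC/dq = -12 + 4q = 0 gives q = 3. min AVC = 25 - 12·3 + 2·3^2 = 7.
For P < €7 the firm produces nothing.

€7 per unit, at q = 3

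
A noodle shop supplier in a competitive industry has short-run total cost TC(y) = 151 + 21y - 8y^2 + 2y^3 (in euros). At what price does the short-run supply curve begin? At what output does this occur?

Short-run supply begins at min AVC. From VC = 21y - 8y^2 + 2y^3, AVC = 21 - 8y + 2y^2.
At the minimum of AVC, MC = AVC. MC = 21 - 16y + 6y^2; setting MC = AVC gives 4y^2 - 8y = 0, so y = 2. min AVC = 13.
The firm shuts down for any P below €13.

€13 per unit, at y = 2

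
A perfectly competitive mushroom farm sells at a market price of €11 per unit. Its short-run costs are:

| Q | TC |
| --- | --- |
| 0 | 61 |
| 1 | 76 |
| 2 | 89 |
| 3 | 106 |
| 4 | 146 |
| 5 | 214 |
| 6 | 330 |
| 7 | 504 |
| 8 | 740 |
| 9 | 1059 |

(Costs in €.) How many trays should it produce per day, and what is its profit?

Tabulate TR − TC: Q=0: -61; Q=1: -65; Q=2: -67; Q=3: -73; Q=4: -102; Q=5: -159; Q=6: -264; Q=7: -427; Q=8: -652; Q=9: -960.
Profit is highest at Q = 0. Equivalently, the lowest AVC in the table is 28/2 ≈ €14 at Q = 2, and P = €11 falls below it — price never covers variable cost, so the firm shuts down and loses only its fixed cost.

Q = 0 (shut down); profit = -€61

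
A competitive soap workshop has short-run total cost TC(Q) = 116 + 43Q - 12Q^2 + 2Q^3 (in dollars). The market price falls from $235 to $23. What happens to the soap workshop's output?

Output falls from 8 to 0 (the firm shuts down)

MC = 43 - 24Q + 6Q^2; the shutdown threshold is min AVC = $25 (at Q = 3).
At P = $235 ≥ min AVC, set P = MC on the rising branch: Q = 8.
At P = $23 < min AVC = $25, price no longer covers variable cost at any output, so the firm shuts down: Q = 0.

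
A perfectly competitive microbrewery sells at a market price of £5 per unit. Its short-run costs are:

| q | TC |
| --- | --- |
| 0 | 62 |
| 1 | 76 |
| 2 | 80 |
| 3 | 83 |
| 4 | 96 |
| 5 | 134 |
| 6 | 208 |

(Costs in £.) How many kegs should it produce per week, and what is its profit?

Tabulate TR − TC: q=0: -62; q=1: -71; q=2: -70; q=3: -68; q=4: -76; q=5: -109; q=6: -178.
Profit is highest at q = 0. Equivalently, the lowest AVC in the table is 21/3 ≈ £7 at q = 3, and P = £5 falls below it — price never covers variable cost, so the firm shuts down and loses only its fixed cost.

q = 0 (shut down); profit = -£62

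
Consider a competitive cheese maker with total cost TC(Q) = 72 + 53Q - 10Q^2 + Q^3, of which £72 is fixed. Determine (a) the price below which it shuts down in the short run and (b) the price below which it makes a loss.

Shutdown price = min AVC. AVC = 53 - 10Q + Q^2, with vertex at Q = 5 and minimum £28.
ATC = 72/Q + 53 - 10Q + Q^2. Setting dATC/dQ = −72/Q^2 − 10 + 2Q = 0 gives Q = 6 (since 2·6^3 − 10·6^2 = 72).
min ATC = 72/6 + 53 − 10·6 + 6^2 = £41. That is the break-even price.
For £28 ≤ P < £41 the firm produces at a loss; below £28 it shuts down.

Shutdown price = £28; break-even price = £41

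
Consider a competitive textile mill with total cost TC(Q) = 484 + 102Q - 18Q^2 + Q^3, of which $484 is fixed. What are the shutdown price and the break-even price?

Shutdown price = $21; break-even price = $69

Shutdown price = min AVC. AVC = 102 - 18Q + Q^2, with vertex at Q = 9 and minimum $21.
ATC = 484/Q + 102 - 18Q + Q^2. Setting dATC/dQ = −484/Q^2 − 18 + 2Q = 0 gives Q = 11 (since 2·11^3 − 18·11^2 = 484).
min ATC = 484/11 + 102 − 18·11 + 11^2 = $69. That is the break-even price.
Between these two prices the firm operates at a loss; above $69 it earns a profit.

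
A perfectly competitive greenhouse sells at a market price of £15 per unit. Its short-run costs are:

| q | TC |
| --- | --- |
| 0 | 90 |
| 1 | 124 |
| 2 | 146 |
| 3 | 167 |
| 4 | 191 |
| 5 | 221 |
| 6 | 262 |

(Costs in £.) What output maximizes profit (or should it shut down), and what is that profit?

q = 0 (shut down); profit = -£90

Compute π = P·q − TC at each output: q=0: -90; q=1: -109; q=2: -116; q=3: -122; q=4: -131; q=5: -146; q=6: -172.
Profit is highest at q = 0. Equivalently, the lowest AVC in the table is 101/4 ≈ £25.25 at q = 4, and P = £15 falls below it — price never covers variable cost, so the firm shuts down and loses only its fixed cost.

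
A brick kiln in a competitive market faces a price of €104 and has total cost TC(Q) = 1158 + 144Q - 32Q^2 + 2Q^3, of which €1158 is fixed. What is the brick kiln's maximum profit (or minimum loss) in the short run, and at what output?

Profit = -€358 at Q = 10

AVC = 144 - 32Q + 2Q^2 has its minimum €16 at Q = 8; price €104 clears that bar, so the firm operates.
With MC = 144 - 64Q + 6Q^2, P = MC on the upward-sloping part at Q* = 10.
TR = 104·10 = 1040. TC = 1158 + 240 = 1398. Profit = 1040 − 1398 = -€358.
Shutting down would mean losing the fixed cost of €1158, so operating at a loss of €358 is better by €800.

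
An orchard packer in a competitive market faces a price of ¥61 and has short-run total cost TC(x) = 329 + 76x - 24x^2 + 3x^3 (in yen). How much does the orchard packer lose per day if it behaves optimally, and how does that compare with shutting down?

AVC = 76 - 24x + 3x^2 has its minimum ¥28 at x = 4; price ¥61 clears that bar, so the firm operates.
MC = 76 - 48x + 9x^2. Setting P = MC and taking the root on the rising branch gives x* = 5.
TR = 61·5 = 305. TC = 329 + 155 = 484. Profit = 305 − 484 = -¥179.
By producing, the firm covers all variable cost plus ¥150 of fixed cost; shutting down would lose the full ¥329.

Profit = -¥179 at x = 5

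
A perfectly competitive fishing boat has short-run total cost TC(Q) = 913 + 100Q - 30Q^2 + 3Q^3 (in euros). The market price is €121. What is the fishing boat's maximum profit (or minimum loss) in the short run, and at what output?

AVC = 100 - 30Q + 3Q^2 has its minimum €25 at Q = 5; price €121 clears that bar, so the firm operates.
MC = 100 - 60Q + 9Q^2. Setting P = MC and taking the root on the rising branch gives Q* = 7.
TR = 121·7 = 847. TC = 913 + 259 = 1172. Profit = 847 − 1172 = -€325.
By producing, the firm covers all variable cost plus €588 of fixed cost; shutting down would lose the full €913.

Profit = -€325 at Q = 7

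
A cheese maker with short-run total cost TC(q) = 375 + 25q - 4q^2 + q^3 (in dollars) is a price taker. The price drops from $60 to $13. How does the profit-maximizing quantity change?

Output falls from 5 to 0 (the firm shuts down)

AVC = 25 - 4q + q^2, minimized at q = 2 where min AVC = $21. MC = 25 - 8q + 3q^2.
With P = $60 above the shutdown price, P = MC gives q = 5.
At P = $13 < min AVC = $21, price no longer covers variable cost at any output, so the firm shuts down: q = 0.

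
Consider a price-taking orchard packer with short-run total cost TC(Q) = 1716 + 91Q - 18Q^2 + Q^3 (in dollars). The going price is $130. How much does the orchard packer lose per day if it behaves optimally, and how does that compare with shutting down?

AVC = 91 - 18Q + Q^2; min AVC = $10 at Q = 9. Since P = $130 ≥ min AVC, the firm produces.
MC = 91 - 36Q + 3Q^2. Setting P = MC and taking the root on the rising branch gives Q* = 13.
TR = 130·13 = 1690. TC = 1716 + 338 = 2054. Profit = 1690 − 2054 = -$364.
That loss of $364 beats the $1716 the firm would lose by shutting down; producing recovers $1352 of fixed cost.

Profit = -$364 at Q = 13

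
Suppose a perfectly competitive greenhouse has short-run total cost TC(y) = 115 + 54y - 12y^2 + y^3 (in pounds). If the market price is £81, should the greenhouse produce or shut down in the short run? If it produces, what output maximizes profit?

Produce at y = 9

Variable cost is VC = 54y - 12y^2 + y^3, so AVC = VC/y = 54 - 12y + y^2 and MC = dTC/dy = 54 - 24y + 3y^2.
AVC hits its minimum where MC = AVC, at y = 6, giving min AVC = 54 - 12·6 + 6^2 = £18.
P = £81 exceeds min AVC = £18, so the firm stays open.
Set P = MC: 81 = 54 - 24y + 3y^2 → -27 - 24y + 3y^2 = 0. The roots are y = -1 and y = 9; the profit-maximizing output is on the rising part of MC, so y* = 9.
Check: AVC at y = 9 is £27 ≤ P, so revenue covers variable cost.
Profit = P·y − TC = 81·9 − 358 = £371.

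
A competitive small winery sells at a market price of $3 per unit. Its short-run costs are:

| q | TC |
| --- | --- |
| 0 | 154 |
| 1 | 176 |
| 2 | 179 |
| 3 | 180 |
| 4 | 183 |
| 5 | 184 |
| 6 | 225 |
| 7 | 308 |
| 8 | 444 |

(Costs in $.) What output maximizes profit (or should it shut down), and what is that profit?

q = 0 (shut down); profit = -$154

Tabulate TR − TC: q=0: -154; q=1: -173; q=2: -173; q=3: -171; q=4: -171; q=5: -169; q=6: -207; q=7: -287; q=8: -420.
Profit is highest at q = 0. Equivalently, the lowest AVC in the table is 30/5 ≈ $6 at q = 5, and P = $3 falls below it — price never covers variable cost, so the firm shuts down and loses only its fixed cost.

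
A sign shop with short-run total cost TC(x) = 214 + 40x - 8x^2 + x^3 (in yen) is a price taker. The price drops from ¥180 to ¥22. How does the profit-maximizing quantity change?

AVC = 40 - 8x + x^2, minimized at x = 4 where min AVC = ¥24. MC = 40 - 16x + 3x^2.
With P = ¥180 above the shutdown price, P = MC gives x = 10.
At P = ¥22 < min AVC = ¥24, price no longer covers variable cost at any output, so the firm shuts down: x = 0.

Output falls from 10 to 0 (the firm shuts down)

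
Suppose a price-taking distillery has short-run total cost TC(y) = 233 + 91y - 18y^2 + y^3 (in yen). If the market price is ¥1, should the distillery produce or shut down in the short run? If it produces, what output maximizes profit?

Shut down

Strip out fixed cost: VC = 91y - 18y^2 + y^3. Then AVC = 91 - 18y + y^2 and MC = 91 - 36y + 3y^2.
AVC is minimized where dAVC/dy = -18 + 2y = 0, at y = 9; min AVC = 91 - 18·9 + 9^2 = ¥10.
With P < min AVC (¥1 < ¥10), every unit sold adds to the loss.
The firm minimizes its loss by shutting down and losing only its fixed cost of ¥233.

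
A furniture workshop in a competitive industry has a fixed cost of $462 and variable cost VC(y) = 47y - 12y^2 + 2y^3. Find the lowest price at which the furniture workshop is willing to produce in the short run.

$29 per unit

Short-run supply begins at min AVC. From VC = 47y - 12y^2 + 2y^3, AVC = 47 - 12y + 2y^2.
dAVC/dy = -12 + 4y = 0 gives y = 3. min AVC = 47 - 12·3 + 2·3^2 = 29.
So the shutdown price is $29.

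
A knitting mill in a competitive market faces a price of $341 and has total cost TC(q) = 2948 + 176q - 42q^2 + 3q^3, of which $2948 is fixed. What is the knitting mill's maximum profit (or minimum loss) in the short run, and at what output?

AVC = 176 - 42q + 3q^2 has its minimum $29 at q = 7; price $341 clears that bar, so the firm operates.
With MC = 176 - 84q + 9q^2, P = MC on the upward-sloping part at q* = 11.
TR = 341·11 = 3751. TC = 2948 + 847 = 3795. Profit = 3751 − 3795 = -$44.
By producing, the firm covers all variable cost plus $2904 of fixed cost; shutting down would lose the full $2948.

Profit = -$44 at q = 11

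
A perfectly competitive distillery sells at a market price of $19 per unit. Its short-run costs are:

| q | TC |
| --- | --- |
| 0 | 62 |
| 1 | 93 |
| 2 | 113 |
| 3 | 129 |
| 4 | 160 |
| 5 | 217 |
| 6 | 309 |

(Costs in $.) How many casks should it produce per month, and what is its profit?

Compute π = P·q − TC at each output: q=0: -62; q=1: -74; q=2: -75; q=3: -72; q=4: -84; q=5: -122; q=6: -195.
Profit is highest at q = 0. Equivalently, the lowest AVC in the table is 67/3 ≈ $22.33 at q = 3, and P = $19 falls below it — price never covers variable cost, so the firm shuts down and loses only its fixed cost.

q = 0 (shut down); profit = -$62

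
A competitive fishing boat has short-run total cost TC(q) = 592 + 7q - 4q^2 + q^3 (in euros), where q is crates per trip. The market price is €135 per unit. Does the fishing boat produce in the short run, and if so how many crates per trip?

Strip out fixed cost: VC = 7q - 4q^2 + q^3. Then AVC = 7 - 4q + q^2 and MC = 7 - 8q + 3q^2.
AVC is minimized where dAVC/dq = -4 + 2q = 0, at q = 2; min AVC = 7 - 4·2 + 2^2 = €3.
Because €135 ≥ €3, revenue can cover variable cost; the firm operates.
Solving P = MC: -128 - 8q + 3q^2 = 0 ⇒ q = -16/3 or 8. On the upward-sloping branch, q* = 8.
Check: AVC at q = 8 is €39 ≤ P, so revenue covers variable cost.
Profit = P·q − TC = 135·8 − 904 = €176.

Produce at q = 8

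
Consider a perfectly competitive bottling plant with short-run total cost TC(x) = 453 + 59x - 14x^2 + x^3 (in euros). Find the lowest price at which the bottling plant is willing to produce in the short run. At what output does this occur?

€10 per unit, at x = 7

Short-run supply begins at min AVC. From VC = 59x - 14x^2 + x^3, AVC = 59 - 14x + x^2.
dAVC/dx = -14 + 2x = 0 gives x = 7. min AVC = 59 - 14·7 + 7^2 = 10.
The firm shuts down for any P below €10.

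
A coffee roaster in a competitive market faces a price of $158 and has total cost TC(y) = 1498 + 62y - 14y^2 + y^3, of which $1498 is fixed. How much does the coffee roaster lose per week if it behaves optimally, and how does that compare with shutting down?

Profit = -$58 at y = 12

AVC = 62 - 14y + y^2; min AVC = $13 at y = 7. Since P = $158 ≥ min AVC, the firm produces.
With MC = 62 - 28y + 3y^2, P = MC on the upward-sloping part at y* = 12.
TR = 158·12 = 1896. TC = 1498 + 456 = 1954. Profit = 1896 − 1954 = -$58.
By producing, the firm covers all variable cost plus $1440 of fixed cost; shutting down would lose the full $1498.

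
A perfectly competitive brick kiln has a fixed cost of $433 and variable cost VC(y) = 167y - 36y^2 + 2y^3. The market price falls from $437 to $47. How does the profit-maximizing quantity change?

MC = 167 - 72y + 6y^2; the shutdown threshold is min AVC = $5 (at y = 9).
At P = $437 ≥ min AVC, set P = MC on the rising branch: y = 15.
At P = $47 ≥ min AVC, set P = MC: y = 10. The firm stays open but cuts output.

Output falls from 15 to 10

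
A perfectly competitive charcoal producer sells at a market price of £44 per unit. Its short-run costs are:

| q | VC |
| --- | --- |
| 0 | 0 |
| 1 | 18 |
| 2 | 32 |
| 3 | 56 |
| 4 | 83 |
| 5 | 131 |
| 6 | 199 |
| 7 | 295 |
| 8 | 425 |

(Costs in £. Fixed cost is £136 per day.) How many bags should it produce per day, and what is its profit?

Profit at each row (π = 44q − TC): q=0: -136; q=1: -110; q=2: -80; q=3: -60; q=4: -43; q=5: -47; q=6: -71; q=7: -123; q=8: -209.
Profit is maximized at q = 4. AVC there is 83/4 = £20.75 ≤ P, so producing beats shutting down (which would give -£136).

q = 4; profit = -£43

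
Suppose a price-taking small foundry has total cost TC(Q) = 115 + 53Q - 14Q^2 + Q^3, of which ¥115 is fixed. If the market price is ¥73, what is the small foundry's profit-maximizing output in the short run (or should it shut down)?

Produce at Q = 10

Variable cost is VC = 53Q - 14Q^2 + Q^3, so AVC = VC/Q = 53 - 14Q + Q^2 and MC = dTC/dQ = 53 - 28Q + 3Q^2.
The AVC parabola has its vertex at Q = 14/2 = 7, where AVC = 53 - 14·7 + 7^2 = ¥4.
Since P = ¥73 ≥ min AVC = ¥4, price covers variable cost and the firm should produce.
P = MC gives -20 - 28Q + 3Q^2 = 0, with roots -2/3 and 10. Take the larger (rising MC): Q* = 10.
Check: AVC at Q = 10 is ¥13 ≤ P, so revenue covers variable cost.
Profit = P·Q − TC = 73·10 − 245 = ¥485.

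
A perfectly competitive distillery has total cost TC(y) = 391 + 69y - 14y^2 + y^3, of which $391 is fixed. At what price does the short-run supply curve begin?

$20 per unit

The shutdown price is the minimum of AVC. VC = 69y - 14y^2 + y^3, so AVC = 69 - 14y + y^2.
dAVC/dy = -14 + 2y = 0 gives y = 7. min AVC = 69 - 14·7 + 7^2 = 20.
So the shutdown price is $20.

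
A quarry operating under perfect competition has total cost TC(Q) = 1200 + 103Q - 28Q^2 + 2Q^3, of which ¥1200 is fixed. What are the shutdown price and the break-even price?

Shutdown price = ¥5; break-even price = ¥143

AVC = 103 - 28Q + 2Q^2; minimized at Q = 7, giving min AVC = ¥5. That is the shutdown price.
ATC = 1200/Q + 103 - 28Q + 2Q^2. Setting dATC/dQ = −1200/Q^2 − 28 + 4Q = 0 gives Q = 10 (since 4·10^3 − 28·10^2 = 1200).
min ATC = 1200/10 + 103 − 28·10 + 2·10^2 = ¥143. That is the break-even price.
Between these two prices the firm operates at a loss; above ¥143 it earns a profit.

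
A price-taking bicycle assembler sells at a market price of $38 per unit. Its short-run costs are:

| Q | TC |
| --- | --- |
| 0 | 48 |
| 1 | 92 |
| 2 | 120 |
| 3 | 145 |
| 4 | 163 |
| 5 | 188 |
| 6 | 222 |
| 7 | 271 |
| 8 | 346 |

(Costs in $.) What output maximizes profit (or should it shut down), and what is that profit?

Q = 6; profit = $6

Tabulate TR − TC: Q=0: -48; Q=1: -54; Q=2: -44; Q=3: -31; Q=4: -11; Q=5: 2; Q=6: 6; Q=7: -5; Q=8: -42.
Profit is maximized at Q = 6. AVC there is 174/6 = $29 ≤ P, so producing beats shutting down (which would give -$48).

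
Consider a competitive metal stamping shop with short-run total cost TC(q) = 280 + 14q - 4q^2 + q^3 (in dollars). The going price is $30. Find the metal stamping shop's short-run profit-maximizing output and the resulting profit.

AVC = 14 - 4q + q^2 has its minimum $10 at q = 2; price $30 clears that bar, so the firm operates.
MC = 14 - 8q + 3q^2. Setting P = MC and taking the root on the rising branch gives q* = 4.
TR = 30·4 = 120. TC = 280 + 56 = 336. Profit = 120 − 336 = -$216.
By producing, the firm covers all variable cost plus $64 of fixed cost; shutting down would lose the full $280.

Profit = -$216 at q = 4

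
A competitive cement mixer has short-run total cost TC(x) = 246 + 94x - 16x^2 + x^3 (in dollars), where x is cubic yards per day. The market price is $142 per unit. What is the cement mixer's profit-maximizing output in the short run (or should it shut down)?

Produce at x = 12

From TC, MC = TC'(x) = 94 - 32x + 3x^2 and AVC = VC/x = 94 - 16x + x^2.
AVC hits its minimum where MC = AVC, at x = 8, giving min AVC = 94 - 16·8 + 8^2 = $30.
P = $142 exceeds min AVC = $30, so the firm stays open.
P = MC gives -48 - 32x + 3x^2 = 0, with roots -4/3 and 12. Take the larger (rising MC): x* = 12.
Check: AVC at x = 12 is $46 ≤ P, so revenue covers variable cost.
Profit = P·x − TC = 142·12 − 798 = $906.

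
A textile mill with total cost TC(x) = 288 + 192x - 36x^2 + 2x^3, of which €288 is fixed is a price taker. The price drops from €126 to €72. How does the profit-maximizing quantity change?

AVC = 192 - 36x + 2x^2, minimized at x = 9 where min AVC = €30. MC = 192 - 72x + 6x^2.
At P = €126 ≥ min AVC, set P = MC on the rising branch: x = 11.
At P = €72 ≥ min AVC, set P = MC: x = 10. The firm stays open but cuts output.

Output falls from 11 to 10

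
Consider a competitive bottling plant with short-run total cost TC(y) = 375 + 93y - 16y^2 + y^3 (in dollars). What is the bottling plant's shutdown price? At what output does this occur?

The firm shuts down when price falls below the minimum of average variable cost. AVC = VC/y = 93 - 16y + y^2.
dAVC/dy = -16 + 2y = 0 gives y = 8. min AVC = 93 - 16·8 + 8^2 = 29.
So the shutdown price is $29.

$29 per unit, at y = 8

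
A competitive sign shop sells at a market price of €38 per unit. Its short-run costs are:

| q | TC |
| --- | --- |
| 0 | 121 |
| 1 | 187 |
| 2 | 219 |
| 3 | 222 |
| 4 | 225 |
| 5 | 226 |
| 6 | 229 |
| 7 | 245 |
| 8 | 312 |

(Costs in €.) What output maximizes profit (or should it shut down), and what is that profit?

Tabulate TR − TC: q=0: -121; q=1: -149; q=2: -143; q=3: -108; q=4: -73; q=5: -36; q=6: -1; q=7: 21; q=8: -8.
Profit is maximized at q = 7. AVC there is 124/7 = €17.71 ≤ P, so producing beats shutting down (which would give -€121).

q = 7; profit = €21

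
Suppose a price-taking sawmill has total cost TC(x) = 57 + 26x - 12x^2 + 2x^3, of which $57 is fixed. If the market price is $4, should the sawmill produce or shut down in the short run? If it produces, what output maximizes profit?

From TC, MC = TC'(x) = 26 - 24x + 6x^2 and AVC = VC/x = 26 - 12x + 2x^2.
AVC is minimized where dAVC/dx = -12 + 4x = 0, at x = 3; min AVC = 26 - 12·3 + 2·3^2 = $8.
P = $4 lies below min AVC = $8; no output level covers variable cost.
Shutting down limits the loss to fixed cost, $57.

Shut down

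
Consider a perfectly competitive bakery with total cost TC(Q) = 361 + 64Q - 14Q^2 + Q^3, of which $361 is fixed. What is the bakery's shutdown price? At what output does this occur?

Short-run supply begins at min AVC. From VC = 64Q - 14Q^2 + Q^3, AVC = 64 - 14Q + Q^2.
At the minimum of AVC, MC = AVC. MC = 64 - 28Q + 3Q^2; setting MC = AVC gives 2Q^2 - 14Q = 0, so Q = 7. min AVC = 15.
For P < $15 the firm produces nothing.

$15 per unit, at Q = 7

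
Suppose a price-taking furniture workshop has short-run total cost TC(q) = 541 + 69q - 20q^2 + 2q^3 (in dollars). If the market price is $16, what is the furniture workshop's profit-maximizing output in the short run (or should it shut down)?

Shut down

From TC, MC = TC'(q) = 69 - 40q + 6q^2 and AVC = VC/q = 69 - 20q + 2q^2.
AVC is minimized where dAVC/dq = -20 + 4q = 0, at q = 5; min AVC = 69 - 20·5 + 2·5^2 = $19.
Since P = $16 < min AVC = $19, price fails to cover variable cost at any output.
The firm minimizes its loss by shutting down and losing only its fixed cost of $541.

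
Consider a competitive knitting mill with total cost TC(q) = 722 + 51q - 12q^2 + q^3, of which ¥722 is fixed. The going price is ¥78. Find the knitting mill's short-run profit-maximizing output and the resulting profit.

Profit = -¥236 at q = 9

AVC = 51 - 12q + q^2; min AVC = ¥15 at q = 6. Since P = ¥78 ≥ min AVC, the firm produces.
MC = 51 - 24q + 3q^2. Setting P = MC and taking the root on the rising branch gives q* = 9.
TR = 78·9 = 702. TC = 722 + 216 = 938. Profit = 702 − 938 = -¥236.
Shutting down would mean losing the fixed cost of ¥722, so operating at a loss of ¥236 is better by ¥486.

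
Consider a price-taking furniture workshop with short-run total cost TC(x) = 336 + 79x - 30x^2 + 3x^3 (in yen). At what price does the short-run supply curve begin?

¥4 per unit

The firm shuts down when price falls below the minimum of average variable cost. AVC = VC/x = 79 - 30x + 3x^2.
dAVC/dx = -30 + 6x = 0 gives x = 5. min AVC = 79 - 30·5 + 3·5^2 = 4.
So the shutdown price is ¥4.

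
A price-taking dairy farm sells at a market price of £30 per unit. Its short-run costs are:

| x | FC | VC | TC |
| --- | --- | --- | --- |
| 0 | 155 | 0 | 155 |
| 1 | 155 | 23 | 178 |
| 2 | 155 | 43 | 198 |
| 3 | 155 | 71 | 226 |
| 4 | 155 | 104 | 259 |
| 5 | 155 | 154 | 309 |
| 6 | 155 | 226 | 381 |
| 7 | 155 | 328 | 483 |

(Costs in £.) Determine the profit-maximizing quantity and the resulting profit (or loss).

x = 3; profit = -£136

Tabulate TR − TC: x=0: -155; x=1: -148; x=2: -138; x=3: -136; x=4: -139; x=5: -159; x=6: -201; x=7: -273.
Profit is maximized at x = 3. AVC there is 71/3 = £23.67 ≤ P, so producing beats shutting down (which would give -£155).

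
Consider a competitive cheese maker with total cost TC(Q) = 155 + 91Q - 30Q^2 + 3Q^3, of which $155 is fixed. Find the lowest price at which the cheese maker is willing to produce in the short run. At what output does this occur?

$16 per unit, at Q = 5

The shutdown price is the minimum of AVC. VC = 91Q - 30Q^2 + 3Q^3, so AVC = 91 - 30Q + 3Q^2.
dAVC/dQ = -30 + 6Q = 0 gives Q = 5. min AVC = 91 - 30·5 + 3·5^2 = 16.
For P < $16 the firm produces nothing.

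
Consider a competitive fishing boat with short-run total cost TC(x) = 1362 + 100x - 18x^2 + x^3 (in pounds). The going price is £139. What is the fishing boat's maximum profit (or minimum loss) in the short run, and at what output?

Profit = -£10 at x = 13

AVC = 100 - 18x + x^2 has its minimum £19 at x = 9; price £139 clears that bar, so the firm operates.
With MC = 100 - 36x + 3x^2, P = MC on the upward-sloping part at x* = 13.
TR = 139·13 = 1807. TC = 1362 + 455 = 1817. Profit = 1807 − 1817 = -£10.
Shutting down would mean losing the fixed cost of £1362, so operating at a loss of £10 is better by £1352.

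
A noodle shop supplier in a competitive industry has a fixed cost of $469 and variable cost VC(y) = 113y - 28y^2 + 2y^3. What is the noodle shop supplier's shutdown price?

$15 per unit

Short-run supply begins at min AVC. From VC = 113y - 28y^2 + 2y^3, AVC = 113 - 28y + 2y^2.
At the minimum of AVC, MC = AVC. MC = 113 - 56y + 6y^2; setting MC = AVC gives 4y^2 - 28y = 0, so y = 7. min AVC = 15.
For P < $15 the firm produces nothing.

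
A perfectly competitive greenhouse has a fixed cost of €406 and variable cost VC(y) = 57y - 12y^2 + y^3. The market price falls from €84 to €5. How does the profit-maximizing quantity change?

MC = 57 - 24y + 3y^2; the shutdown threshold is min AVC = €21 (at y = 6).
At P = €84 ≥ min AVC, set P = MC on the rising branch: y = 9.
At P = €5 < min AVC = €21, price no longer covers variable cost at any output, so the firm shuts down: y = 0.

Output falls from 9 to 0 (the firm shuts down)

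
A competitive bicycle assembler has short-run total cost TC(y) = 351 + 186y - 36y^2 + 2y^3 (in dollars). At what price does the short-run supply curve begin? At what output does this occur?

$24 per unit, at y = 9

The firm shuts down when price falls below the minimum of average variable cost. AVC = VC/y = 186 - 36y + 2y^2.
At the minimum of AVC, MC = AVC. MC = 186 - 72y + 6y^2; setting MC = AVC gives 4y^2 - 36y = 0, so y = 9. min AVC = 24.
So the shutdown price is $24.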